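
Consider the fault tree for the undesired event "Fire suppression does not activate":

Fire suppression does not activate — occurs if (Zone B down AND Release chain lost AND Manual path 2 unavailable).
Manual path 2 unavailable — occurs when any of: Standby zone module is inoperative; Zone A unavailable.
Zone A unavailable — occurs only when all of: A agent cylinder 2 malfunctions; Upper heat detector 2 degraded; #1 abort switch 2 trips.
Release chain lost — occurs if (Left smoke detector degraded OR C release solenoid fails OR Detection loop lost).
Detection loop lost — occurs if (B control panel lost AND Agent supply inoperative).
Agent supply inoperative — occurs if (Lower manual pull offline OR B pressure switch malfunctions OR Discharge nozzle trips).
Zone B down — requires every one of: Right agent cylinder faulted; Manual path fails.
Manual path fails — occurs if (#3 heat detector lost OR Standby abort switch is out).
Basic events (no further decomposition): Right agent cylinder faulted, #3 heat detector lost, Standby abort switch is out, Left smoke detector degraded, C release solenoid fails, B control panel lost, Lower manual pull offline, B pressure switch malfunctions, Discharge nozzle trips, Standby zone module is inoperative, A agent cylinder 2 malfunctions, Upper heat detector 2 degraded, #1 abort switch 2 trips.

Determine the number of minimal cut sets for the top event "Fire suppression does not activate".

20

Manual path fails [OR]: union of children's cut sets → 2 cut set(s).
Zone B down [AND]: one cut set from each child combined → 1 × 2 = 2 cut set(s).
Agent supply inoperative [OR]: union of children's cut sets → 3 cut set(s).
Detection loop lost [AND]: one cut set from each child combined → 1 × 3 = 3 cut set(s).
Release chain lost [OR]: union of children's cut sets → 5 cut set(s).
Zone A unavailable [AND]: one cut set from each child combined → 1 × 1 × 1 = 1 cut set(s).
Manual path 2 unavailable [OR]: union of children's cut sets → 2 cut set(s).
Fire suppression does not activate [AND]: one cut set from each child combined → 2 × 5 × 2 = 20 cut set(s).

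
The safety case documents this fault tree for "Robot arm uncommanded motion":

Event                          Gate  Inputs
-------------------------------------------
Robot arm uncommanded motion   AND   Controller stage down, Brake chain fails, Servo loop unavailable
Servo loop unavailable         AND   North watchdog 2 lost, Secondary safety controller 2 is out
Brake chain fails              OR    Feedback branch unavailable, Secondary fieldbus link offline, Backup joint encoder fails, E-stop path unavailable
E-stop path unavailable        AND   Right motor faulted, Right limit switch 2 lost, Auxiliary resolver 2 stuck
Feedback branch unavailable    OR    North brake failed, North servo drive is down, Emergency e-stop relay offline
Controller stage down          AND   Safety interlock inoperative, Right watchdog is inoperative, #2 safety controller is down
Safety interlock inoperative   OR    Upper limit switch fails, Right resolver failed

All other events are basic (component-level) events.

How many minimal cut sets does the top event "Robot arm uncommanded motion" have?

12

Safety interlock inoperative [OR]: union of children's cut sets → 2 cut set(s).
Controller stage down [AND]: one cut set from each child combined → 2 × 1 × 1 = 2 cut set(s).
Feedback branch unavailable [OR]: union of children's cut sets → 3 cut set(s).
E-stop path unavailable [AND]: one cut set from each child combined → 1 × 1 × 1 = 1 cut set(s).
Brake chain fails [OR]: union of children's cut sets → 6 cut set(s).
Servo loop unavailable [AND]: one cut set from each child combined → 1 × 1 = 1 cut set(s).
Robot arm uncommanded motion [AND]: one cut set from each child combined → 2 × 6 × 1 = 12 cut set(s).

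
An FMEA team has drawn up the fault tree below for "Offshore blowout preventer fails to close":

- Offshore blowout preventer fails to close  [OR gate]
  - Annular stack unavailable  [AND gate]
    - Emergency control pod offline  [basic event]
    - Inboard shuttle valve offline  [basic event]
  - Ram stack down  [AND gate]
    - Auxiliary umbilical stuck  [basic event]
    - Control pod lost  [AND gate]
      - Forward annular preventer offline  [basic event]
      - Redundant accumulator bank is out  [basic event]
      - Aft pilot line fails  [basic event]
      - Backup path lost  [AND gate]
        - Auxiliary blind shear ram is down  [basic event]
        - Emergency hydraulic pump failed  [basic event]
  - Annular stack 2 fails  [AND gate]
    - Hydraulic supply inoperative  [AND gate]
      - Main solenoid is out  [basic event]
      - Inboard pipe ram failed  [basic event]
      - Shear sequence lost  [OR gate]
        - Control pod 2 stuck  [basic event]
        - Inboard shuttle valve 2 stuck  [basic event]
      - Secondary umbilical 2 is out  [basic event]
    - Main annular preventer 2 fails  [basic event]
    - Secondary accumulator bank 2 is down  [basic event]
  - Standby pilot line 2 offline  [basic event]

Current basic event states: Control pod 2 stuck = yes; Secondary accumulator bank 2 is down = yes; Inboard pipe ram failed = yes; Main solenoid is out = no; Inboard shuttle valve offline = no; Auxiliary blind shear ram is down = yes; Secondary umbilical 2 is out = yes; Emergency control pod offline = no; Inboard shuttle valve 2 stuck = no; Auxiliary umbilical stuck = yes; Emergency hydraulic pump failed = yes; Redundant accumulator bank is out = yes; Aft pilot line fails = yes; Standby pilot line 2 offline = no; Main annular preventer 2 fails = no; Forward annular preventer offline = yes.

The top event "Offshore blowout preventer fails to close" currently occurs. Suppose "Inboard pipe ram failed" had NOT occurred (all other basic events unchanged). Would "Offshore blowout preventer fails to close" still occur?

Counterfactual: set "Inboard pipe ram failed" to not occurred.
Annular stack unavailable [AND]: Emergency control pod offline=not, Inboard shuttle valve offline=not → not all inputs occur → does not occur.
Backup path lost [AND]: Auxiliary blind shear ram is down=occurs, Emergency hydraulic pump failed=occurs → all inputs occur → occurs.
Control pod lost [AND]: Forward annular preventer offline=occurs, Redundant accumulator bank is out=occurs, Aft pilot line fails=occurs, Backup path lost=occurs → all inputs occur → occurs.
Ram stack down [AND]: Auxiliary umbilical stuck=occurs, Control pod lost=occurs → all inputs occur → occurs.
Shear sequence lost [OR]: Control pod 2 stuck=occurs, Inboard shuttle valve 2 stuck=not → at least one input occurs → occurs.
Hydraulic supply inoperative [AND]: Main solenoid is out=not, Inboard pipe ram failed=not, Shear sequence lost=occurs, Secondary umbilical 2 is out=occurs → not all inputs occur → does not occur.
Annular stack 2 fails [AND]: Hydraulic supply inoperative=not, Main annular preventer 2 fails=not, Secondary accumulator bank 2 is down=occurs → not all inputs occur → does not occur.
Offshore blowout preventer fails to close [OR]: Annular stack unavailable=not, Ram stack down=occurs, Annular stack 2 fails=not, Standby pilot line 2 offline=not → at least one input occurs → occurs.

Yes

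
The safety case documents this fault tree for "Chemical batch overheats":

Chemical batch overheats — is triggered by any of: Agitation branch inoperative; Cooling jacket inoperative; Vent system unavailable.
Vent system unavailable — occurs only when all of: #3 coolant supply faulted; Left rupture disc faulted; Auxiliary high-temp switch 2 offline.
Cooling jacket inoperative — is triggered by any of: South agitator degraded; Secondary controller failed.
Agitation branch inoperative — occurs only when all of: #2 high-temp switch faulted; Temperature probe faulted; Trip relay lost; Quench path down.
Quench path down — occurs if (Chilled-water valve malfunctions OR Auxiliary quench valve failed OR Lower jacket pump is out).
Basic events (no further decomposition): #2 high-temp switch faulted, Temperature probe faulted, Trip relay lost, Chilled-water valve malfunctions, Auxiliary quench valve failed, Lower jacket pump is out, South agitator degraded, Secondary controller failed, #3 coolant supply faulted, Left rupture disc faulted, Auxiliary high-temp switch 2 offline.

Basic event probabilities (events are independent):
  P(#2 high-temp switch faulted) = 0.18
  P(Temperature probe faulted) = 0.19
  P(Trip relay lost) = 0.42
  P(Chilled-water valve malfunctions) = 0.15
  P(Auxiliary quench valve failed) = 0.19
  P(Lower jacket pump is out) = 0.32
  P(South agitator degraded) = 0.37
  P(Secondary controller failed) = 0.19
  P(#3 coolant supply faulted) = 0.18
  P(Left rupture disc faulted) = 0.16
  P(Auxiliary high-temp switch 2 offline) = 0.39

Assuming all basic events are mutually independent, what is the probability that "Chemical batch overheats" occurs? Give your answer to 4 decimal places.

P(Quench path down) [OR] = 1 − (1−0.15) × (1−0.19) × (1−0.32) = 0.531820
P(Agitation branch inoperative) [AND] = 0.18 × 0.19 × 0.42 × 0.531820 = 0.007639
P(Cooling jacket inoperative) [OR] = 1 − (1−0.37) × (1−0.19) = 0.489700
P(Vent system unavailable) [AND] = 0.18 × 0.16 × 0.39 = 0.011232
P(Chemical batch overheats) [OR] = 1 − (1−0.007639) × (1−0.489700) × (1−0.011232) = 0.499286
Rounded to 4 decimal places: P(Chemical batch overheats) ≈ 0.4993.

0.4993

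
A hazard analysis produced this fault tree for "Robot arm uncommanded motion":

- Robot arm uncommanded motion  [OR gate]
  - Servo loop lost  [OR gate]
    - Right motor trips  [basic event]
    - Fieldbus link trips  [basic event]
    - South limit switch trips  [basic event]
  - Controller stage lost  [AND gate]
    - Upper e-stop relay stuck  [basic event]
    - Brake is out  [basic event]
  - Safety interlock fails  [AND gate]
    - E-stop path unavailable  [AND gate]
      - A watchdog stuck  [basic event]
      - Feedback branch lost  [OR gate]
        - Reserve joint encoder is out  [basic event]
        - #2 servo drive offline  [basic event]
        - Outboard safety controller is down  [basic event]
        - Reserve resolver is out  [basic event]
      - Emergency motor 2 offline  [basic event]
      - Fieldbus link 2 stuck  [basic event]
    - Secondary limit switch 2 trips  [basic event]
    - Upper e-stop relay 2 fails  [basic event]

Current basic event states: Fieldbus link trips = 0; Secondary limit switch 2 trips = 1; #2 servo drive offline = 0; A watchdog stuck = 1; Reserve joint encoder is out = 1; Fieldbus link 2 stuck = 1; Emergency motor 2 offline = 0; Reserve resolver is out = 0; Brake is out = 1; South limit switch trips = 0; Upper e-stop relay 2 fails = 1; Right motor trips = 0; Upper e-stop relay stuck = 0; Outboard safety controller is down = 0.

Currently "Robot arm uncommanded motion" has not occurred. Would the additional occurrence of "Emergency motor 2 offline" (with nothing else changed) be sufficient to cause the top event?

Yes

Counterfactual: set "Emergency motor 2 offline" to occurred.
Servo loop lost [OR]: Right motor trips=not, Fieldbus link trips=not, South limit switch trips=not → no input occurs → does not occur.
Controller stage lost [AND]: Upper e-stop relay stuck=not, Brake is out=occurs → not all inputs occur → does not occur.
Feedback branch lost [OR]: Reserve joint encoder is out=occurs, #2 servo drive offline=not, Outboard safety controller is down=not, Reserve resolver is out=not → at least one input occurs → occurs.
E-stop path unavailable [AND]: A watchdog stuck=occurs, Feedback branch lost=occurs, Emergency motor 2 offline=occurs, Fieldbus link 2 stuck=occurs → all inputs occur → occurs.
Safety interlock fails [AND]: E-stop path unavailable=occurs, Secondary limit switch 2 trips=occurs, Upper e-stop relay 2 fails=occurs → all inputs occur → occurs.
Robot arm uncommanded motion [OR]: Servo loop lost=not, Controller stage lost=not, Safety interlock fails=occurs → at least one input occurs → occurs.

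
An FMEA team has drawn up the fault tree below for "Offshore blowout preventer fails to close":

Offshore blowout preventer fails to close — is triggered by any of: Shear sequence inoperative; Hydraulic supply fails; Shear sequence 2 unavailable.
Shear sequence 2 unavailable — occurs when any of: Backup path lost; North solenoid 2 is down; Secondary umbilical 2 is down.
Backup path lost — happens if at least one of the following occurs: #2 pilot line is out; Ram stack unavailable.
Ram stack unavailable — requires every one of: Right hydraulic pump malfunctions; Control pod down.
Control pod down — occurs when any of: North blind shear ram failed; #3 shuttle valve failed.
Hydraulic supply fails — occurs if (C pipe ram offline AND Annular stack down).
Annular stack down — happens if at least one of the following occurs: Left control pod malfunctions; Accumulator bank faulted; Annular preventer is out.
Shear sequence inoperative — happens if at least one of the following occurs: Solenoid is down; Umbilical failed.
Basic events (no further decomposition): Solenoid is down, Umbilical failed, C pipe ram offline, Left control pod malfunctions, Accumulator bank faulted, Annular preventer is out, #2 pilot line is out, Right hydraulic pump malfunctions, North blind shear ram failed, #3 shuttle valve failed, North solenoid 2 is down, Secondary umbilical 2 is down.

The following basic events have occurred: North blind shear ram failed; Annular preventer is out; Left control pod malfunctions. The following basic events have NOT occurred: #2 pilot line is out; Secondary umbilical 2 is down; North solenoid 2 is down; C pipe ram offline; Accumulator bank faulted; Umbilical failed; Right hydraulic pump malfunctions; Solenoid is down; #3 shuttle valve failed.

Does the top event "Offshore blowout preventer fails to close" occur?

Shear sequence inoperative [OR]: Solenoid is down=not, Umbilical failed=not → no input occurs → does not occur.
Annular stack down [OR]: Left control pod malfunctions=occurs, Accumulator bank faulted=not, Annular preventer is out=occurs → at least one input occurs → occurs.
Hydraulic supply fails [AND]: C pipe ram offline=not, Annular stack down=occurs → not all inputs occur → does not occur.
Control pod down [OR]: North blind shear ram failed=occurs, #3 shuttle valve failed=not → at least one input occurs → occurs.
Ram stack unavailable [AND]: Right hydraulic pump malfunctions=not, Control pod down=occurs → not all inputs occur → does not occur.
Backup path lost [OR]: #2 pilot line is out=not, Ram stack unavailable=not → no input occurs → does not occur.
Shear sequence 2 unavailable [OR]: Backup path lost=not, North solenoid 2 is down=not, Secondary umbilical 2 is down=not → no input occurs → does not occur.
Offshore blowout preventer fails to close [OR]: Shear sequence inoperative=not, Hydraulic supply fails=not, Shear sequence 2 unavailable=not → no input occurs → does not occur.

No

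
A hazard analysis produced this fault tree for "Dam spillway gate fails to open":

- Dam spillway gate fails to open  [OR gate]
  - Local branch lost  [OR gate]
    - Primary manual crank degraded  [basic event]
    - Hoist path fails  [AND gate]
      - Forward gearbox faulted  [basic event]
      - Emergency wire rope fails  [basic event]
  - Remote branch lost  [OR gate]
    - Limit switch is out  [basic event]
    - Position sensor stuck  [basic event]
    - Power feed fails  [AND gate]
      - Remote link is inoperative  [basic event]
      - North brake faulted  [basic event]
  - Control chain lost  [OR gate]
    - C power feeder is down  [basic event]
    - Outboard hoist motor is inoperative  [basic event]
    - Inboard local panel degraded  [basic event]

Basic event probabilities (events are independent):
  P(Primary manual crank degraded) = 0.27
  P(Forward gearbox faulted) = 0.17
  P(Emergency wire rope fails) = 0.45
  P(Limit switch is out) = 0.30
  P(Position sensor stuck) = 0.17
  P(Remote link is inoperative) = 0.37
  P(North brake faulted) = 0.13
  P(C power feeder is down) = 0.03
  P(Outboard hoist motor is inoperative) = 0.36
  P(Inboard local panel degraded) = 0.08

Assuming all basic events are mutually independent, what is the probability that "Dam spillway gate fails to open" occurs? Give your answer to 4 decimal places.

0.7871

P(Hoist path fails) [AND] = 0.17 × 0.45 = 0.076500
P(Local branch lost) [OR] = 1 − (1−0.27) × (1−0.076500) = 0.325845
P(Power feed fails) [AND] = 0.37 × 0.13 = 0.048100
P(Remote branch lost) [OR] = 1 − (1−0.30) × (1−0.17) × (1−0.048100) = 0.446946
P(Control chain lost) [OR] = 1 − (1−0.03) × (1−0.36) × (1−0.08) = 0.428864
P(Dam spillway gate fails to open) [OR] = 1 − (1−0.325845) × (1−0.446946) × (1−0.428864) = 0.787055
Rounded to 4 decimal places: P(Dam spillway gate fails to open) ≈ 0.7871.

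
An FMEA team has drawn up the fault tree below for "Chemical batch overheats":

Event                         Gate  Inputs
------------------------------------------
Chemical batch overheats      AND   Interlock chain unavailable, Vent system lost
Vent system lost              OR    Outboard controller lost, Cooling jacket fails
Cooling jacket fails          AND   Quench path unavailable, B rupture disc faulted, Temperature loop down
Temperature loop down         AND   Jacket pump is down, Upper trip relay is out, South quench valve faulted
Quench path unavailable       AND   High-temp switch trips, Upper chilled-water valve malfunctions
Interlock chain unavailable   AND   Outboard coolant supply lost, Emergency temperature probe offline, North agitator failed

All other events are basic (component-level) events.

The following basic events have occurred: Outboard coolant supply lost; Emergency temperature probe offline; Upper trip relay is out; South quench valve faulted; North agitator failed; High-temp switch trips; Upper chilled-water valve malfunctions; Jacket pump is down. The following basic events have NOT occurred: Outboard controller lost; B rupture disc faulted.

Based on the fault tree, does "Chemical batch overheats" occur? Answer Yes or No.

Interlock chain unavailable [AND]: Outboard coolant supply lost=occurs, Emergency temperature probe offline=occurs, North agitator failed=occurs → all inputs occur → occurs.
Quench path unavailable [AND]: High-temp switch trips=occurs, Upper chilled-water valve malfunctions=occurs → all inputs occur → occurs.
Temperature loop down [AND]: Jacket pump is down=occurs, Upper trip relay is out=occurs, South quench valve faulted=occurs → all inputs occur → occurs.
Cooling jacket fails [AND]: Quench path unavailable=occurs, B rupture disc faulted=not, Temperature loop down=occurs → not all inputs occur → does not occur.
Vent system lost [OR]: Outboard controller lost=not, Cooling jacket fails=not → no input occurs → does not occur.
Chemical batch overheats [AND]: Interlock chain unavailable=occurs, Vent system lost=not → not all inputs occur → does not occur.

No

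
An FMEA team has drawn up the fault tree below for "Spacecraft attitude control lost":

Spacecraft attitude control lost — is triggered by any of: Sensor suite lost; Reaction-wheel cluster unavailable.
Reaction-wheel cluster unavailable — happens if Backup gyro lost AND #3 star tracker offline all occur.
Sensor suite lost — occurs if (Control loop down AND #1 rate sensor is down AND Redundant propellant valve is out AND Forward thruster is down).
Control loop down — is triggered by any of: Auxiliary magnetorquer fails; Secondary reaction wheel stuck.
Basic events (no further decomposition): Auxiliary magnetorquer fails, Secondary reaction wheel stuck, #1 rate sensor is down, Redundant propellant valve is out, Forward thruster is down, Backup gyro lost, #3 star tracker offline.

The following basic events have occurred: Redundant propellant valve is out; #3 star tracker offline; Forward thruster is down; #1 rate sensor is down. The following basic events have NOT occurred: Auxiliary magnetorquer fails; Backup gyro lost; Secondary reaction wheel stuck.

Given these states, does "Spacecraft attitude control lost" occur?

No

Control loop down [OR]: Auxiliary magnetorquer fails=not, Secondary reaction wheel stuck=not → no input occurs → does not occur.
Sensor suite lost [AND]: Control loop down=not, #1 rate sensor is down=occurs, Redundant propellant valve is out=occurs, Forward thruster is down=occurs → not all inputs occur → does not occur.
Reaction-wheel cluster unavailable [AND]: Backup gyro lost=not, #3 star tracker offline=occurs → not all inputs occur → does not occur.
Spacecraft attitude control lost [OR]: Sensor suite lost=not, Reaction-wheel cluster unavailable=not → no input occurs → does not occur.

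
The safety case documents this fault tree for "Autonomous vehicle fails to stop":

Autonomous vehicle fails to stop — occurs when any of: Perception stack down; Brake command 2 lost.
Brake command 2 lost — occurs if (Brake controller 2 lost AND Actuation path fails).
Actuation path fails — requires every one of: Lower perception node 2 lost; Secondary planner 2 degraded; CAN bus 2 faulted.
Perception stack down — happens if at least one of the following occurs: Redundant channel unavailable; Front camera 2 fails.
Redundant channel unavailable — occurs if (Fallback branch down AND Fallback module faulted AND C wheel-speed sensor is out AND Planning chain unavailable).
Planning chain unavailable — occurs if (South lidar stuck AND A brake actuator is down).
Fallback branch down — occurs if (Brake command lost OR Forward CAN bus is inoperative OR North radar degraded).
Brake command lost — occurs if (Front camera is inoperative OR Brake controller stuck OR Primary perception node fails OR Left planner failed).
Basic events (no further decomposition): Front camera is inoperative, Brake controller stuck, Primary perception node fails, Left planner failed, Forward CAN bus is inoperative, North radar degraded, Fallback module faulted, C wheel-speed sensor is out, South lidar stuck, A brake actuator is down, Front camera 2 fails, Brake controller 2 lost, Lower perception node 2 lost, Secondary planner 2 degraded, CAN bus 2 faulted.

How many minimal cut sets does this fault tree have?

8

Brake command lost [OR]: union of children's cut sets → 4 cut set(s).
Fallback branch down [OR]: union of children's cut sets → 6 cut set(s).
Planning chain unavailable [AND]: one cut set from each child combined → 1 × 1 = 1 cut set(s).
Redundant channel unavailable [AND]: one cut set from each child combined → 6 × 1 × 1 × 1 = 6 cut set(s).
Perception stack down [OR]: union of children's cut sets → 7 cut set(s).
Actuation path fails [AND]: one cut set from each child combined → 1 × 1 × 1 = 1 cut set(s).
Brake command 2 lost [AND]: one cut set from each child combined → 1 × 1 = 1 cut set(s).
Autonomous vehicle fails to stop [OR]: union of children's cut sets → 8 cut set(s).
Minimal cut sets: {A brake actuator is down, C wheel-speed sensor is out, Fallback module faulted, Front camera is inoperative, South lidar stuck}; {A brake actuator is down, Brake controller stuck, C wheel-speed sensor is out, Fallback module faulted, South lidar stuck}; {A brake actuator is down, C wheel-speed sensor is out, Fallback module faulted, Primary perception node fails, South lidar stuck}; {A brake actuator is down, C wheel-speed sensor is out, Fallback module faulted, Left planner failed, South lidar stuck}; {A brake actuator is down, C wheel-speed sensor is out, Fallback module faulted, Forward CAN bus is inoperative, South lidar stuck}; {A brake actuator is down, C wheel-speed sensor is out, Fallback module faulted, North radar degraded, South lidar stuck}; {Front camera 2 fails}; {Brake controller 2 lost, CAN bus 2 faulted, Lower perception node 2 lost, Secondary planner 2 degraded}.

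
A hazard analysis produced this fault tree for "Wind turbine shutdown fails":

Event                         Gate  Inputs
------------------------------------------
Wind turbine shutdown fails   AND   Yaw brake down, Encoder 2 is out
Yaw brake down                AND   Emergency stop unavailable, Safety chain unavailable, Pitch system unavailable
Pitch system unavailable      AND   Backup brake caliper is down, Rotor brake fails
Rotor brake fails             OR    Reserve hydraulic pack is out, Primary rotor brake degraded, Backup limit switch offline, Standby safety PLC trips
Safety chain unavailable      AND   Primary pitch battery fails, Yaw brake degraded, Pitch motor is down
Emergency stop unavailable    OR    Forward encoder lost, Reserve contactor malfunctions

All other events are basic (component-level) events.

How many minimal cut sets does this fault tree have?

8

Emergency stop unavailable [OR]: union of children's cut sets → 2 cut set(s).
Safety chain unavailable [AND]: one cut set from each child combined → 1 × 1 × 1 = 1 cut set(s).
Rotor brake fails [OR]: union of children's cut sets → 4 cut set(s).
Pitch system unavailable [AND]: one cut set from each child combined → 1 × 4 = 4 cut set(s).
Yaw brake down [AND]: one cut set from each child combined → 2 × 1 × 4 = 8 cut set(s).
Wind turbine shutdown fails [AND]: one cut set from each child combined → 8 × 1 = 8 cut set(s).
Minimal cut sets: {Backup brake caliper is down, Encoder 2 is out, Forward encoder lost, Pitch motor is down, Primary pitch battery fails, Reserve hydraulic pack is out, Yaw brake degraded}; {Backup brake caliper is down, Encoder 2 is out, Forward encoder lost, Pitch motor is down, Primary pitch battery fails, Primary rotor brake degraded, Yaw brake degraded}; {Backup brake caliper is down, Backup limit switch offline, Encoder 2 is out, Forward encoder lost, Pitch motor is down, Primary pitch battery fails, Yaw brake degraded}; {Backup brake caliper is down, Encoder 2 is out, Forward encoder lost, Pitch motor is down, Primary pitch battery fails, Standby safety PLC trips, Yaw brake degraded}; {Backup brake caliper is down, Encoder 2 is out, Pitch motor is down, Primary pitch battery fails, Reserve contactor malfunctions, Reserve hydraulic pack is out, Yaw brake degraded}; {Backup brake caliper is down, Encoder 2 is out, Pitch motor is down, Primary pitch battery fails, Primary rotor brake degraded, Reserve contactor malfunctions, Yaw brake degraded}; {Backup brake caliper is down, Backup limit switch offline, Encoder 2 is out, Pitch motor is down, Primary pitch battery fails, Reserve contactor malfunctions, Yaw brake degraded}; {Backup brake caliper is down, Encoder 2 is out, Pitch motor is down, Primary pitch battery fails, Reserve contactor malfunctions, Standby safety PLC trips, Yaw brake degraded}.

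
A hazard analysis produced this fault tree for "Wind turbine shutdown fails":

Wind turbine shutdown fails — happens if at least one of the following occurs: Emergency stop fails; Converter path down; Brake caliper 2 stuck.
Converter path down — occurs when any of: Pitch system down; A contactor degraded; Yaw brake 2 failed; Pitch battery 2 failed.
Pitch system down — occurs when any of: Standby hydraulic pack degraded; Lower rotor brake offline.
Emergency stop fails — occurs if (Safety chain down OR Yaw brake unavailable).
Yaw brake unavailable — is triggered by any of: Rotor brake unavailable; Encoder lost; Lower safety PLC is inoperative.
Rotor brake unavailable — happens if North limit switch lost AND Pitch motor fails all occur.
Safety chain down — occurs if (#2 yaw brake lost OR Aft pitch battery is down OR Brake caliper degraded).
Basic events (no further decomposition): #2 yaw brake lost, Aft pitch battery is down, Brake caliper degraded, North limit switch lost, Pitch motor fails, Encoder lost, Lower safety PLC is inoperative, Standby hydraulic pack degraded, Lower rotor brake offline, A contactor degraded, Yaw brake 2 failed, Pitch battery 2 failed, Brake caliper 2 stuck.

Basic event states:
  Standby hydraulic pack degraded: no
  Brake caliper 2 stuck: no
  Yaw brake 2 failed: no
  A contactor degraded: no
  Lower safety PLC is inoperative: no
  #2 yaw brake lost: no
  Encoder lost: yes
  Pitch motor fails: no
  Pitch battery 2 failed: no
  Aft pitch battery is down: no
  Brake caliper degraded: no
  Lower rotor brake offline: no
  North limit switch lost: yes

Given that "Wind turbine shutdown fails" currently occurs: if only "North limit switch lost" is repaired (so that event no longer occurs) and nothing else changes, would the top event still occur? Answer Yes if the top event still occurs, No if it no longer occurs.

Yes

Counterfactual: set "North limit switch lost" to not occurred.
Safety chain down [OR]: #2 yaw brake lost=not, Aft pitch battery is down=not, Brake caliper degraded=not → no input occurs → does not occur.
Rotor brake unavailable [AND]: North limit switch lost=not, Pitch motor fails=not → not all inputs occur → does not occur.
Yaw brake unavailable [OR]: Rotor brake unavailable=not, Encoder lost=occurs, Lower safety PLC is inoperative=not → at least one input occurs → occurs.
Emergency stop fails [OR]: Safety chain down=not, Yaw brake unavailable=occurs → at least one input occurs → occurs.
Pitch system down [OR]: Standby hydraulic pack degraded=not, Lower rotor brake offline=not → no input occurs → does not occur.
Converter path down [OR]: Pitch system down=not, A contactor degraded=not, Yaw brake 2 failed=not, Pitch battery 2 failed=not → no input occurs → does not occur.
Wind turbine shutdown fails [OR]: Emergency stop fails=occurs, Converter path down=not, Brake caliper 2 stuck=not → at least one input occurs → occurs.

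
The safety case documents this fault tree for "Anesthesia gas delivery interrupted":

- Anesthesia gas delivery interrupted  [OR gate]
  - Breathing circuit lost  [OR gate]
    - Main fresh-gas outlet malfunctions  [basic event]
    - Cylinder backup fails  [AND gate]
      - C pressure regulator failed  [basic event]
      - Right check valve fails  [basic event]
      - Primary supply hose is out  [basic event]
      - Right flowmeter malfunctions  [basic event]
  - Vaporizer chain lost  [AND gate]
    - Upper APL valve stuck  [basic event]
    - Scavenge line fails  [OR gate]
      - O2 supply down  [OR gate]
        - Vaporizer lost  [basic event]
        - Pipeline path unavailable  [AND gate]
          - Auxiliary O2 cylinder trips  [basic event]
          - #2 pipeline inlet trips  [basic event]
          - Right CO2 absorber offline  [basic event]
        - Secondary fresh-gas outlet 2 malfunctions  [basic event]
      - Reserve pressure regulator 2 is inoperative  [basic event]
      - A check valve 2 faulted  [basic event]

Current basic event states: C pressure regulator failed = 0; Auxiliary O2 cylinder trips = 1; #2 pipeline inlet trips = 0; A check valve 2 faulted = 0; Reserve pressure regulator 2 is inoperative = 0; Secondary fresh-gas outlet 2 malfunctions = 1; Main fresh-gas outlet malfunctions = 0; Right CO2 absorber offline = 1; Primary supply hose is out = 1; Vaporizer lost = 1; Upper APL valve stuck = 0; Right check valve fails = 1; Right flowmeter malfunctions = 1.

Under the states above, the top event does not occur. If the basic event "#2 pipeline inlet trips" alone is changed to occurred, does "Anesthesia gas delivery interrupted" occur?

No

Counterfactual: set "#2 pipeline inlet trips" to occurred.
Cylinder backup fails [AND]: C pressure regulator failed=not, Right check valve fails=occurs, Primary supply hose is out=occurs, Right flowmeter malfunctions=occurs → not all inputs occur → does not occur.
Breathing circuit lost [OR]: Main fresh-gas outlet malfunctions=not, Cylinder backup fails=not → no input occurs → does not occur.
Pipeline path unavailable [AND]: Auxiliary O2 cylinder trips=occurs, #2 pipeline inlet trips=occurs, Right CO2 absorber offline=occurs → all inputs occur → occurs.
O2 supply down [OR]: Vaporizer lost=occurs, Pipeline path unavailable=occurs, Secondary fresh-gas outlet 2 malfunctions=occurs → at least one input occurs → occurs.
Scavenge line fails [OR]: O2 supply down=occurs, Reserve pressure regulator 2 is inoperative=not, A check valve 2 faulted=not → at least one input occurs → occurs.
Vaporizer chain lost [AND]: Upper APL valve stuck=not, Scavenge line fails=occurs → not all inputs occur → does not occur.
Anesthesia gas delivery interrupted [OR]: Breathing circuit lost=not, Vaporizer chain lost=not → no input occurs → does not occur.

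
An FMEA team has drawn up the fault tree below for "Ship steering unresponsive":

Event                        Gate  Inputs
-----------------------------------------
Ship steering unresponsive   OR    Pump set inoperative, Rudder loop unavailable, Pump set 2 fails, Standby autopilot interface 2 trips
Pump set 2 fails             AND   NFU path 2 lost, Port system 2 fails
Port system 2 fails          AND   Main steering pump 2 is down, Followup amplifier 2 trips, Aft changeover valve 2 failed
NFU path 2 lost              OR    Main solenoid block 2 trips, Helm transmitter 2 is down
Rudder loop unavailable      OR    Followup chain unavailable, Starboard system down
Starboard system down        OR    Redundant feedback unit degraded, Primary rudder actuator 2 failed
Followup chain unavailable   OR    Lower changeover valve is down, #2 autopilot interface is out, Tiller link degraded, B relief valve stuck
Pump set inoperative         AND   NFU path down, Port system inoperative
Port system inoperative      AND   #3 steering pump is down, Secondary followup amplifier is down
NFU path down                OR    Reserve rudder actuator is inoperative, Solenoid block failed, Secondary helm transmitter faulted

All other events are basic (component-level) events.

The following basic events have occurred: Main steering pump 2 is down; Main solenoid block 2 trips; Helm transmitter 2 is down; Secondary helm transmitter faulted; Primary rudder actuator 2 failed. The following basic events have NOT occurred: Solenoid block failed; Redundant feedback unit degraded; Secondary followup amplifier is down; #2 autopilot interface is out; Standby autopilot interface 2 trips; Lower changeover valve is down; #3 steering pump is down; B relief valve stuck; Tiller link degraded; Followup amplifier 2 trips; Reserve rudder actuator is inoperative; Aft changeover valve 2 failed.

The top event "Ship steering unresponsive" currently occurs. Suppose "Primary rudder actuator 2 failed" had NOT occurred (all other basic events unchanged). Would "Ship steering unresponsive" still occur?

Counterfactual: set "Primary rudder actuator 2 failed" to not occurred.
NFU path down [OR]: Reserve rudder actuator is inoperative=not, Solenoid block failed=not, Secondary helm transmitter faulted=occurs → at least one input occurs → occurs.
Port system inoperative [AND]: #3 steering pump is down=not, Secondary followup amplifier is down=not → not all inputs occur → does not occur.
Pump set inoperative [AND]: NFU path down=occurs, Port system inoperative=not → not all inputs occur → does not occur.
Followup chain unavailable [OR]: Lower changeover valve is down=not, #2 autopilot interface is out=not, Tiller link degraded=not, B relief valve stuck=not → no input occurs → does not occur.
Starboard system down [OR]: Redundant feedback unit degraded=not, Primary rudder actuator 2 failed=not → no input occurs → does not occur.
Rudder loop unavailable [OR]: Followup chain unavailable=not, Starboard system down=not → no input occurs → does not occur.
NFU path 2 lost [OR]: Main solenoid block 2 trips=occurs, Helm transmitter 2 is down=occurs → at least one input occurs → occurs.
Port system 2 fails [AND]: Main steering pump 2 is down=occurs, Followup amplifier 2 trips=not, Aft changeover valve 2 failed=not → not all inputs occur → does not occur.
Pump set 2 fails [AND]: NFU path 2 lost=occurs, Port system 2 fails=not → not all inputs occur → does not occur.
Ship steering unresponsive [OR]: Pump set inoperative=not, Rudder loop unavailable=not, Pump set 2 fails=not, Standby autopilot interface 2 trips=not → no input occurs → does not occur.

No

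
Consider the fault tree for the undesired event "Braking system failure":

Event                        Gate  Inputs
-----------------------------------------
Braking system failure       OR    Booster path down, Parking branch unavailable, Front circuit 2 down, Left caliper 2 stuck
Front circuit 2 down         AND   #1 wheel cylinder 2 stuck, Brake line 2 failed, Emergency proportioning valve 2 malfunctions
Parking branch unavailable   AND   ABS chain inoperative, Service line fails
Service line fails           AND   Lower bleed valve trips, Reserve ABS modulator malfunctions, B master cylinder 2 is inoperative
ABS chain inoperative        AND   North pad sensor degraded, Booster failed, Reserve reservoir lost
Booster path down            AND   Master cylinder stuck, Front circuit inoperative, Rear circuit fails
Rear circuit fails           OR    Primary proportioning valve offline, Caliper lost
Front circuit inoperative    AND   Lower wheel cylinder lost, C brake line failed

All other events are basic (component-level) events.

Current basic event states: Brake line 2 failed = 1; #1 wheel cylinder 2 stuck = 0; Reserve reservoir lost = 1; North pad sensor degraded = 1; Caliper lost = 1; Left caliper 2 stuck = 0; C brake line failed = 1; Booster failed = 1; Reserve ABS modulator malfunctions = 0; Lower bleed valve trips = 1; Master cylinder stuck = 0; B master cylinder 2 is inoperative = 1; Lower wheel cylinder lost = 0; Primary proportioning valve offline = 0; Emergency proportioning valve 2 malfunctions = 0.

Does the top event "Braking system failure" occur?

Front circuit inoperative [AND]: Lower wheel cylinder lost=not, C brake line failed=occurs → not all inputs occur → does not occur.
Rear circuit fails [OR]: Primary proportioning valve offline=not, Caliper lost=occurs → at least one input occurs → occurs.
Booster path down [AND]: Master cylinder stuck=not, Front circuit inoperative=not, Rear circuit fails=occurs → not all inputs occur → does not occur.
ABS chain inoperative [AND]: North pad sensor degraded=occurs, Booster failed=occurs, Reserve reservoir lost=occurs → all inputs occur → occurs.
Service line fails [AND]: Lower bleed valve trips=occurs, Reserve ABS modulator malfunctions=not, B master cylinder 2 is inoperative=occurs → not all inputs occur → does not occur.
Parking branch unavailable [AND]: ABS chain inoperative=occurs, Service line fails=not → not all inputs occur → does not occur.
Front circuit 2 down [AND]: #1 wheel cylinder 2 stuck=not, Brake line 2 failed=occurs, Emergency proportioning valve 2 malfunctions=not → not all inputs occur → does not occur.
Braking system failure [OR]: Booster path down=not, Parking branch unavailable=not, Front circuit 2 down=not, Left caliper 2 stuck=not → no input occurs → does not occur.

No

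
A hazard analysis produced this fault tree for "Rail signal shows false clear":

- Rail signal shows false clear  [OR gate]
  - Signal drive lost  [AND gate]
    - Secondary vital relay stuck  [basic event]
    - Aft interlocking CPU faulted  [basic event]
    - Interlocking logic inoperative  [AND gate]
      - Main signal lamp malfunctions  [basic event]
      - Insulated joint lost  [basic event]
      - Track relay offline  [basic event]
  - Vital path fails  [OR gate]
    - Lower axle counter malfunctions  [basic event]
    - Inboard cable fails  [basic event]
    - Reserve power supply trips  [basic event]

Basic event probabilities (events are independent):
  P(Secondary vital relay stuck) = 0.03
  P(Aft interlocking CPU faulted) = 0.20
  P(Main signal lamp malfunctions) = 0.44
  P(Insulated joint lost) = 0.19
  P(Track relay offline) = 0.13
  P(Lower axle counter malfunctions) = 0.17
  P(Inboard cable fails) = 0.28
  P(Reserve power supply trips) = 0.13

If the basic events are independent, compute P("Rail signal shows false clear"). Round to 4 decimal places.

0.4801

P(Interlocking logic inoperative) [AND] = 0.44 × 0.19 × 0.13 = 0.010868
P(Signal drive lost) [AND] = 0.03 × 0.20 × 0.010868 = 0.000065
P(Vital path fails) [OR] = 1 − (1−0.17) × (1−0.28) × (1−0.13) = 0.480088
P(Rail signal shows false clear) [OR] = 1 − (1−0.000065) × (1−0.480088) = 0.480122
Rounded to 4 decimal places: P(Rail signal shows false clear) ≈ 0.4801.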